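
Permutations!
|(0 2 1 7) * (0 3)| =5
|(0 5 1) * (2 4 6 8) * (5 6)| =|(0 6 8 2 4 5 1)| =7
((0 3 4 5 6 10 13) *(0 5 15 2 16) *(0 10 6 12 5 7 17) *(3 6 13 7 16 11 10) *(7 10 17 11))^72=((0 6 13 16 3 4 15 2 7 11 17)(5 12))^72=(0 15 6 2 13 7 16 11 3 17 4)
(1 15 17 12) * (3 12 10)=(1 15 17 10 3 12)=[0, 15, 2, 12, 4, 5, 6, 7, 8, 9, 3, 11, 1, 13, 14, 17, 16, 10]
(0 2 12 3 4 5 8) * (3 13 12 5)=[2, 1, 5, 4, 3, 8, 6, 7, 0, 9, 10, 11, 13, 12]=(0 2 5 8)(3 4)(12 13)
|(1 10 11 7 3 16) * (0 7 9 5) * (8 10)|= |(0 7 3 16 1 8 10 11 9 5)|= 10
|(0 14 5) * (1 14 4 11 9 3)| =|(0 4 11 9 3 1 14 5)| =8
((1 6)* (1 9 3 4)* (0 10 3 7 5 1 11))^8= (0 4 10 11 3)(1 7 6 5 9)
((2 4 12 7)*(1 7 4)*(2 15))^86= (1 15)(2 7)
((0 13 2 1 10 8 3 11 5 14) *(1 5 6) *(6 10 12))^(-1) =(0 14 5 2 13)(1 6 12)(3 8 10 11)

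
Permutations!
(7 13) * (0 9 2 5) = (0 9 2 5)(7 13) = [9, 1, 5, 3, 4, 0, 6, 13, 8, 2, 10, 11, 12, 7]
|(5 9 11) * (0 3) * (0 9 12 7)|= 7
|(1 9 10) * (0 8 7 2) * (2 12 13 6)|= 21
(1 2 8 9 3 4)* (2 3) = [0, 3, 8, 4, 1, 5, 6, 7, 9, 2] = (1 3 4)(2 8 9)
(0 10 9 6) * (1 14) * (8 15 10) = (0 8 15 10 9 6)(1 14) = [8, 14, 2, 3, 4, 5, 0, 7, 15, 6, 9, 11, 12, 13, 1, 10]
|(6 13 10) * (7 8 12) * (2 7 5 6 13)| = 6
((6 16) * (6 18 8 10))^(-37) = (6 8 16 10 18)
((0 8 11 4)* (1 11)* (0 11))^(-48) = ((0 8 1)(4 11))^(-48) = (11)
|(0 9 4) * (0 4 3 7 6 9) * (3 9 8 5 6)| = 6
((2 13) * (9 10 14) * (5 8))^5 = ((2 13)(5 8)(9 10 14))^5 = (2 13)(5 8)(9 14 10)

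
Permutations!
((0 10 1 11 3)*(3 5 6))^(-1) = ((0 10 1 11 5 6 3))^(-1) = (0 3 6 5 11 1 10)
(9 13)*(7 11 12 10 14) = (7 11 12 10 14)(9 13) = [0, 1, 2, 3, 4, 5, 6, 11, 8, 13, 14, 12, 10, 9, 7]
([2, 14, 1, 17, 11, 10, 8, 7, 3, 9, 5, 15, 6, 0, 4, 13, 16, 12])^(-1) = [13, 2, 0, 8, 14, 10, 12, 7, 6, 9, 5, 4, 17, 15, 1, 11, 16, 3]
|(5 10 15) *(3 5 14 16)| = |(3 5 10 15 14 16)| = 6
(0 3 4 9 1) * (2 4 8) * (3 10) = (0 10 3 8 2 4 9 1) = [10, 0, 4, 8, 9, 5, 6, 7, 2, 1, 3]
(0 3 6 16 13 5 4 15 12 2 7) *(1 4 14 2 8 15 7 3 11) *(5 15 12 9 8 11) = (0 5 14 2 3 6 16 13 15 9 8 12 11 1 4 7) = [5, 4, 3, 6, 7, 14, 16, 0, 12, 8, 10, 1, 11, 15, 2, 9, 13]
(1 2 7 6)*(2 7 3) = [0, 7, 3, 2, 4, 5, 1, 6] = (1 7 6)(2 3)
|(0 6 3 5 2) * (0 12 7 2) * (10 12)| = 4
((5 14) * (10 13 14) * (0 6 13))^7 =(0 6 13 14 5 10)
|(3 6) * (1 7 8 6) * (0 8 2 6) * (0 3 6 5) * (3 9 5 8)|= 8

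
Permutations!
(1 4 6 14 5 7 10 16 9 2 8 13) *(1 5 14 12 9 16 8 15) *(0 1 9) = (16)(0 1 4 6 12)(2 15 9)(5 7 10 8 13) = [1, 4, 15, 3, 6, 7, 12, 10, 13, 2, 8, 11, 0, 5, 14, 9, 16]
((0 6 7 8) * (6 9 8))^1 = ((0 9 8)(6 7))^1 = (0 9 8)(6 7)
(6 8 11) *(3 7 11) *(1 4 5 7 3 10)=(1 4 5 7 11 6 8 10)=[0, 4, 2, 3, 5, 7, 8, 11, 10, 9, 1, 6]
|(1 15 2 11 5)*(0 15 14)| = 7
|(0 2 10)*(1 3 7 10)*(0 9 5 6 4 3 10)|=|(0 2 1 10 9 5 6 4 3 7)|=10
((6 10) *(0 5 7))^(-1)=(0 7 5)(6 10)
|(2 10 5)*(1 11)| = |(1 11)(2 10 5)| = 6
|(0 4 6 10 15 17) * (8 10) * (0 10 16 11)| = 6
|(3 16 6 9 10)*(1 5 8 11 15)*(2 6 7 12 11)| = |(1 5 8 2 6 9 10 3 16 7 12 11 15)| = 13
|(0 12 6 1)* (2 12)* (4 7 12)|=|(0 2 4 7 12 6 1)|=7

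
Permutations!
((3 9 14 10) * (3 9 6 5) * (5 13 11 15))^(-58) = (3 13 15)(5 6 11)(9 10 14)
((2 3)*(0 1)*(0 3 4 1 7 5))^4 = (0 7 5)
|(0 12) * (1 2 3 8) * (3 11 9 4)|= 14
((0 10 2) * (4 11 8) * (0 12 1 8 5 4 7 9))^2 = (0 2 1 7)(4 5 11)(8 9 10 12)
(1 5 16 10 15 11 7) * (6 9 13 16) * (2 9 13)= (1 5 6 13 16 10 15 11 7)(2 9)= [0, 5, 9, 3, 4, 6, 13, 1, 8, 2, 15, 7, 12, 16, 14, 11, 10]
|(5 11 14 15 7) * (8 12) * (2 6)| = 10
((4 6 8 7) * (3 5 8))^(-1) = ((3 5 8 7 4 6))^(-1) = (3 6 4 7 8 5)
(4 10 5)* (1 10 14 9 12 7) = (1 10 5 4 14 9 12 7) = [0, 10, 2, 3, 14, 4, 6, 1, 8, 12, 5, 11, 7, 13, 9]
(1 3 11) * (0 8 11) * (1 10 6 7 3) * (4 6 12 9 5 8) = (0 4 6 7 3)(5 8 11 10 12 9) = [4, 1, 2, 0, 6, 8, 7, 3, 11, 5, 12, 10, 9]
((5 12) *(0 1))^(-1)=(0 1)(5 12)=((0 1)(5 12))^(-1)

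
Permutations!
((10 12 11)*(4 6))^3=((4 6)(10 12 11))^3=(12)(4 6)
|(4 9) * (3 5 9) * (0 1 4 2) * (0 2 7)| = 7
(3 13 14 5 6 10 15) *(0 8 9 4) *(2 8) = (0 2 8 9 4)(3 13 14 5 6 10 15) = [2, 1, 8, 13, 0, 6, 10, 7, 9, 4, 15, 11, 12, 14, 5, 3]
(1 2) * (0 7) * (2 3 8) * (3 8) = (0 7)(1 8 2) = [7, 8, 1, 3, 4, 5, 6, 0, 2]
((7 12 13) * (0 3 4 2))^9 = ((0 3 4 2)(7 12 13))^9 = (13)(0 3 4 2)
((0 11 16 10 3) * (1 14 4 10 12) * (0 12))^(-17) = ((0 11 16)(1 14 4 10 3 12))^(-17) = (0 11 16)(1 14 4 10 3 12)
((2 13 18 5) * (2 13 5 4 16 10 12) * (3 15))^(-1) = (2 12 10 16 4 18 13 5)(3 15)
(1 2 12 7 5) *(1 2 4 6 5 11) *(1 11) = (1 4 6 5 2 12 7) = [0, 4, 12, 3, 6, 2, 5, 1, 8, 9, 10, 11, 7]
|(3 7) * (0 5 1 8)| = |(0 5 1 8)(3 7)| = 4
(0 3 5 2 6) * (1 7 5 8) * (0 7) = (0 3 8 1)(2 6 7 5) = [3, 0, 6, 8, 4, 2, 7, 5, 1]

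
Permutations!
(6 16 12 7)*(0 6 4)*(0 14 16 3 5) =(0 6 3 5)(4 14 16 12 7) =[6, 1, 2, 5, 14, 0, 3, 4, 8, 9, 10, 11, 7, 13, 16, 15, 12]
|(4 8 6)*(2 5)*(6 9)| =|(2 5)(4 8 9 6)| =4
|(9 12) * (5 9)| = 3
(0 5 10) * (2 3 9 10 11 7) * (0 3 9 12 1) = [5, 0, 9, 12, 4, 11, 6, 2, 8, 10, 3, 7, 1] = (0 5 11 7 2 9 10 3 12 1)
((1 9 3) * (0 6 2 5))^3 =(9)(0 5 2 6)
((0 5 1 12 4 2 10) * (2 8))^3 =((0 5 1 12 4 8 2 10))^3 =(0 12 2 5 4 10 1 8)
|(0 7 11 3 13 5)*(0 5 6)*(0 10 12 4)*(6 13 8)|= 9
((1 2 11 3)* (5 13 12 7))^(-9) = (1 3 11 2)(5 7 12 13)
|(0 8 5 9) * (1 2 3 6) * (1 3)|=|(0 8 5 9)(1 2)(3 6)|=4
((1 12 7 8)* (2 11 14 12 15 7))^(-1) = (1 8 7 15)(2 12 14 11) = ((1 15 7 8)(2 11 14 12))^(-1)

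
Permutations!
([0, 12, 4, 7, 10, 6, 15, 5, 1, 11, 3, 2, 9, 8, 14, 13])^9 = [0, 5, 8, 9, 1, 2, 4, 11, 7, 15, 12, 13, 6, 3, 14, 10]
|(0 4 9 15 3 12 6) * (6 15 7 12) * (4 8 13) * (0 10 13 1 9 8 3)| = |(0 3 6 10 13 4 8 1 9 7 12 15)| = 12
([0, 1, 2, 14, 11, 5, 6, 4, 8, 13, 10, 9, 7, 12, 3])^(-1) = (3 14)(4 7 12 13 9 11)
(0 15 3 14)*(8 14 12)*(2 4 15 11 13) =(0 11 13 2 4 15 3 12 8 14) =[11, 1, 4, 12, 15, 5, 6, 7, 14, 9, 10, 13, 8, 2, 0, 3]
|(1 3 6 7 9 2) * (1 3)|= |(2 3 6 7 9)|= 5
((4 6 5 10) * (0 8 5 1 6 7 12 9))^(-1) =(0 9 12 7 4 10 5 8)(1 6) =((0 8 5 10 4 7 12 9)(1 6))^(-1)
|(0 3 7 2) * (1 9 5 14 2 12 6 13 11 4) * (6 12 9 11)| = 42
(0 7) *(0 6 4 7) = (4 7 6) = [0, 1, 2, 3, 7, 5, 4, 6]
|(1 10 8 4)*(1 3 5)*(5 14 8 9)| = 4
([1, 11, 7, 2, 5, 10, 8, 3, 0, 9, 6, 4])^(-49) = (0 8 6 10 5 4 11 1)(2 3 7)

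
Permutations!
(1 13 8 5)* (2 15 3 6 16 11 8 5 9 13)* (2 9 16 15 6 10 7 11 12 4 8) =(1 9 13 5)(2 6 15 3 10 7 11)(4 8 16 12) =[0, 9, 6, 10, 8, 1, 15, 11, 16, 13, 7, 2, 4, 5, 14, 3, 12]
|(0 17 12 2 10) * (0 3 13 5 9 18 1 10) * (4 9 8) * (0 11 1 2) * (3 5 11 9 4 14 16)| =|(0 17 12)(1 10 5 8 14 16 3 13 11)(2 9 18)| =9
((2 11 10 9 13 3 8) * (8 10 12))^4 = ((2 11 12 8)(3 10 9 13))^4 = (13)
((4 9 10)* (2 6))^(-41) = (2 6)(4 9 10)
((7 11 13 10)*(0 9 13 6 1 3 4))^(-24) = (0 6 13 3 7)(1 10 4 11 9)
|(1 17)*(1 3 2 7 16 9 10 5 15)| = 10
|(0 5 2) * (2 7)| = |(0 5 7 2)| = 4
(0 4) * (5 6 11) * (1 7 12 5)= (0 4)(1 7 12 5 6 11)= [4, 7, 2, 3, 0, 6, 11, 12, 8, 9, 10, 1, 5]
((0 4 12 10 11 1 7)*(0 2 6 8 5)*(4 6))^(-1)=(0 5 8 6)(1 11 10 12 4 2 7)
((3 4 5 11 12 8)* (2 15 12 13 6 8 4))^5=(2 11)(3 5)(4 8)(6 12)(13 15)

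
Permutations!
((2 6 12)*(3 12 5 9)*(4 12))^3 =(2 9 12 5 4 6 3)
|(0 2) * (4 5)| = |(0 2)(4 5)| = 2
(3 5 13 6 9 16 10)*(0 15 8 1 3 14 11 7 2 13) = [15, 3, 13, 5, 4, 0, 9, 2, 1, 16, 14, 7, 12, 6, 11, 8, 10] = (0 15 8 1 3 5)(2 13 6 9 16 10 14 11 7)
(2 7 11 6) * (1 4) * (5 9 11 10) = (1 4)(2 7 10 5 9 11 6) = [0, 4, 7, 3, 1, 9, 2, 10, 8, 11, 5, 6]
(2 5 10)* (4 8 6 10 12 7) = (2 5 12 7 4 8 6 10) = [0, 1, 5, 3, 8, 12, 10, 4, 6, 9, 2, 11, 7]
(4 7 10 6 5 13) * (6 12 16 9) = (4 7 10 12 16 9 6 5 13) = [0, 1, 2, 3, 7, 13, 5, 10, 8, 6, 12, 11, 16, 4, 14, 15, 9]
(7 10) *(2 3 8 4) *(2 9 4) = [0, 1, 3, 8, 9, 5, 6, 10, 2, 4, 7] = (2 3 8)(4 9)(7 10)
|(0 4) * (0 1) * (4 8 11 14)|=|(0 8 11 14 4 1)|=6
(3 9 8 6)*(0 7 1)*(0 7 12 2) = [12, 7, 0, 9, 4, 5, 3, 1, 6, 8, 10, 11, 2] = (0 12 2)(1 7)(3 9 8 6)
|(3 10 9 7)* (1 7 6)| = |(1 7 3 10 9 6)| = 6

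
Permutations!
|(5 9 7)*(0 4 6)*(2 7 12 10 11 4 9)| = 21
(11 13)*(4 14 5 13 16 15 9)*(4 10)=(4 14 5 13 11 16 15 9 10)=[0, 1, 2, 3, 14, 13, 6, 7, 8, 10, 4, 16, 12, 11, 5, 9, 15]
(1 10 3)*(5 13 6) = (1 10 3)(5 13 6) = [0, 10, 2, 1, 4, 13, 5, 7, 8, 9, 3, 11, 12, 6]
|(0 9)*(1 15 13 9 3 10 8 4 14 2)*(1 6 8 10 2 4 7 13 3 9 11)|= |(0 9)(1 15 3 2 6 8 7 13 11)(4 14)|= 18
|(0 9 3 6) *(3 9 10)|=4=|(0 10 3 6)|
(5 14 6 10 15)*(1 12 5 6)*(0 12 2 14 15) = (0 12 5 15 6 10)(1 2 14) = [12, 2, 14, 3, 4, 15, 10, 7, 8, 9, 0, 11, 5, 13, 1, 6]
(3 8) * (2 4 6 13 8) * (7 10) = (2 4 6 13 8 3)(7 10) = [0, 1, 4, 2, 6, 5, 13, 10, 3, 9, 7, 11, 12, 8]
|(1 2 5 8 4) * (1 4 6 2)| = |(2 5 8 6)| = 4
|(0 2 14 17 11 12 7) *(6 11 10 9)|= 10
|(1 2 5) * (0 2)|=4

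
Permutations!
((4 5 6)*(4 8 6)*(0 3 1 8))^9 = ((0 3 1 8 6)(4 5))^9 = (0 6 8 1 3)(4 5)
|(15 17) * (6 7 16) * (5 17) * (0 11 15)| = 15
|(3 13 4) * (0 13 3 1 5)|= |(0 13 4 1 5)|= 5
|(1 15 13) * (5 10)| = |(1 15 13)(5 10)| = 6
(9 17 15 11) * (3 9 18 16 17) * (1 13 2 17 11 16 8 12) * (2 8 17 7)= (1 13 8 12)(2 7)(3 9)(11 18 17 15 16)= [0, 13, 7, 9, 4, 5, 6, 2, 12, 3, 10, 18, 1, 8, 14, 16, 11, 15, 17]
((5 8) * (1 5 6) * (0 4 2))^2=(0 2 4)(1 8)(5 6)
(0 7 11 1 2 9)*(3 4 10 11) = (0 7 3 4 10 11 1 2 9) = [7, 2, 9, 4, 10, 5, 6, 3, 8, 0, 11, 1]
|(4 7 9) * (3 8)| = |(3 8)(4 7 9)| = 6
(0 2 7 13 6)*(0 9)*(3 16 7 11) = (0 2 11 3 16 7 13 6 9) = [2, 1, 11, 16, 4, 5, 9, 13, 8, 0, 10, 3, 12, 6, 14, 15, 7]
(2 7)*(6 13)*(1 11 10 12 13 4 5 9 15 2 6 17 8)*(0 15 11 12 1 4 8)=[15, 12, 7, 3, 5, 9, 8, 6, 4, 11, 1, 10, 13, 17, 14, 2, 16, 0]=(0 15 2 7 6 8 4 5 9 11 10 1 12 13 17)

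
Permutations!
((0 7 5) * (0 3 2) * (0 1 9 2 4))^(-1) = (0 4 3 5 7)(1 2 9)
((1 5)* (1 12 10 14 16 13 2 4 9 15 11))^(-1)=(1 11 15 9 4 2 13 16 14 10 12 5)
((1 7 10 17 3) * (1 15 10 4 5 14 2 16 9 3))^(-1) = (1 17 10 15 3 9 16 2 14 5 4 7)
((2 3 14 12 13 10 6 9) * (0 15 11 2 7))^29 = (0 14 9 2 10 15 12 7 3 6 11 13)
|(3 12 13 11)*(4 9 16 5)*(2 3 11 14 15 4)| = |(2 3 12 13 14 15 4 9 16 5)| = 10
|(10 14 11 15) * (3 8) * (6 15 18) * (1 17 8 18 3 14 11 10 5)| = |(1 17 8 14 10 11 3 18 6 15 5)| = 11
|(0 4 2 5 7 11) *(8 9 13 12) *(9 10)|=30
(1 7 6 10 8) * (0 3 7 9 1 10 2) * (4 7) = (0 3 4 7 6 2)(1 9)(8 10) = [3, 9, 0, 4, 7, 5, 2, 6, 10, 1, 8]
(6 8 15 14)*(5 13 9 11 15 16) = [0, 1, 2, 3, 4, 13, 8, 7, 16, 11, 10, 15, 12, 9, 6, 14, 5] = (5 13 9 11 15 14 6 8 16)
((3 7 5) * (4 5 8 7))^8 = ((3 4 5)(7 8))^8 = (8)(3 5 4)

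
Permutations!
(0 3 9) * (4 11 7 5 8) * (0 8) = [3, 1, 2, 9, 11, 0, 6, 5, 4, 8, 10, 7] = (0 3 9 8 4 11 7 5)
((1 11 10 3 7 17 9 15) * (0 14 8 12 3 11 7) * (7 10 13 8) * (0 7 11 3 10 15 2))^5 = ((0 14 11 13 8 12 10 3 7 17 9 2)(1 15))^5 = (0 12 9 13 7 14 10 2 8 17 11 3)(1 15)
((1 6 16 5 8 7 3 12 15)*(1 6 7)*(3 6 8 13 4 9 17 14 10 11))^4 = ((1 7 6 16 5 13 4 9 17 14 10 11 3 12 15 8))^4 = (1 5 17 3)(4 10 15 6)(7 13 14 12)(8 16 9 11)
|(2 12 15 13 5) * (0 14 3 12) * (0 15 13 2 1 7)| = 8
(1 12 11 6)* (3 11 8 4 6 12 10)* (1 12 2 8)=(1 10 3 11 2 8 4 6 12)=[0, 10, 8, 11, 6, 5, 12, 7, 4, 9, 3, 2, 1]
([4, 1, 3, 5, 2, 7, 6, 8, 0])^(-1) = [8, 1, 4, 2, 0, 3, 6, 5, 7]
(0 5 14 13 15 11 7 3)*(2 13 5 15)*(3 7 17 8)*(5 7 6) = (0 15 11 17 8 3)(2 13)(5 14 7 6) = [15, 1, 13, 0, 4, 14, 5, 6, 3, 9, 10, 17, 12, 2, 7, 11, 16, 8]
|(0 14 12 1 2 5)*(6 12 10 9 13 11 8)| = 12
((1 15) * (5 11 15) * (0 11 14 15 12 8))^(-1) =((0 11 12 8)(1 5 14 15))^(-1) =(0 8 12 11)(1 15 14 5)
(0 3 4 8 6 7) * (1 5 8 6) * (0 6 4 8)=[3, 5, 2, 8, 4, 0, 7, 6, 1]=(0 3 8 1 5)(6 7)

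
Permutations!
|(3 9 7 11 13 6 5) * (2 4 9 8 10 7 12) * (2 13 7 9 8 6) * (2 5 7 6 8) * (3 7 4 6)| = 9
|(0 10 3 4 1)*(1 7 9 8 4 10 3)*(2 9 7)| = |(0 3 10 1)(2 9 8 4)| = 4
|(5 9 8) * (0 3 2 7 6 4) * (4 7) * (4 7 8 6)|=|(0 3 2 7 4)(5 9 6 8)|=20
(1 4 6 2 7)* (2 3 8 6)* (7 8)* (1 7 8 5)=(1 4 2 5)(3 8 6)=[0, 4, 5, 8, 2, 1, 3, 7, 6]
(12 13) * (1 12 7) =(1 12 13 7) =[0, 12, 2, 3, 4, 5, 6, 1, 8, 9, 10, 11, 13, 7]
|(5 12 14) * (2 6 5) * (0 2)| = 6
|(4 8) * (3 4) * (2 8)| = |(2 8 3 4)| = 4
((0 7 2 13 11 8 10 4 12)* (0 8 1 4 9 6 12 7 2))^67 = (0 1 2 4 13 7 11)(6 8 9 12 10)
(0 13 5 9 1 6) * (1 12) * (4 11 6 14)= (0 13 5 9 12 1 14 4 11 6)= [13, 14, 2, 3, 11, 9, 0, 7, 8, 12, 10, 6, 1, 5, 4]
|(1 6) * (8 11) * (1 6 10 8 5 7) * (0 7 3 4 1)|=|(0 7)(1 10 8 11 5 3 4)|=14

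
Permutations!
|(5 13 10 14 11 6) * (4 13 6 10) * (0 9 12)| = 6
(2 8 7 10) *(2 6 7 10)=[0, 1, 8, 3, 4, 5, 7, 2, 10, 9, 6]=(2 8 10 6 7)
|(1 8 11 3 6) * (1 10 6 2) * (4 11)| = 6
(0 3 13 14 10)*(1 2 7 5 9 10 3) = (0 1 2 7 5 9 10)(3 13 14) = [1, 2, 7, 13, 4, 9, 6, 5, 8, 10, 0, 11, 12, 14, 3]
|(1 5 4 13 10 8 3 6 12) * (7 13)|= |(1 5 4 7 13 10 8 3 6 12)|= 10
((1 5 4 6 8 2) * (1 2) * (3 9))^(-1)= ((1 5 4 6 8)(3 9))^(-1)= (1 8 6 4 5)(3 9)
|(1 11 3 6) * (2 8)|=4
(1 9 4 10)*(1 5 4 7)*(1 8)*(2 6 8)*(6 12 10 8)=(1 9 7 2 12 10 5 4 8)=[0, 9, 12, 3, 8, 4, 6, 2, 1, 7, 5, 11, 10]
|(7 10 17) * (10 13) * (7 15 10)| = |(7 13)(10 17 15)| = 6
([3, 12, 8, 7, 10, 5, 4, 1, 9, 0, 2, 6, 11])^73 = [3, 12, 8, 7, 10, 5, 4, 1, 9, 0, 2, 6, 11]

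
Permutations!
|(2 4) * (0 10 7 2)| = |(0 10 7 2 4)| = 5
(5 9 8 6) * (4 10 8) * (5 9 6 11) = (4 10 8 11 5 6 9) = [0, 1, 2, 3, 10, 6, 9, 7, 11, 4, 8, 5]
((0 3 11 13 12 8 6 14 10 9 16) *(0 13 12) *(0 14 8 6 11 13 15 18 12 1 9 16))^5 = ((0 3 13 14 10 16 15 18 12 6 8 11 1 9))^5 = (0 16 8 3 15 11 13 18 1 14 12 9 10 6)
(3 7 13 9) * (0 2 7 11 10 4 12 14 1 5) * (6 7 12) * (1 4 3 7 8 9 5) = (0 2 12 14 4 6 8 9 7 13 5)(3 11 10) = [2, 1, 12, 11, 6, 0, 8, 13, 9, 7, 3, 10, 14, 5, 4]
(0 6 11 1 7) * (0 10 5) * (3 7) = (0 6 11 1 3 7 10 5) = [6, 3, 2, 7, 4, 0, 11, 10, 8, 9, 5, 1]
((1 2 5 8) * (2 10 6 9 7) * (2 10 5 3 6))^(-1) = ((1 5 8)(2 3 6 9 7 10))^(-1) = (1 8 5)(2 10 7 9 6 3)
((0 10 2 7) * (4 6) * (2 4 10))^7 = ((0 2 7)(4 6 10))^7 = (0 2 7)(4 6 10)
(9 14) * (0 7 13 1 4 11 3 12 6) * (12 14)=[7, 4, 2, 14, 11, 5, 0, 13, 8, 12, 10, 3, 6, 1, 9]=(0 7 13 1 4 11 3 14 9 12 6)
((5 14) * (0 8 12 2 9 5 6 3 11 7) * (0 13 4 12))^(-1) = (0 8)(2 12 4 13 7 11 3 6 14 5 9)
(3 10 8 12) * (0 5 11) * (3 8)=[5, 1, 2, 10, 4, 11, 6, 7, 12, 9, 3, 0, 8]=(0 5 11)(3 10)(8 12)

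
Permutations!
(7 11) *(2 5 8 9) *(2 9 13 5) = (5 8 13)(7 11) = [0, 1, 2, 3, 4, 8, 6, 11, 13, 9, 10, 7, 12, 5]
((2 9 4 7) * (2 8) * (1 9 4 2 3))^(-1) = ((1 9 2 4 7 8 3))^(-1) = (1 3 8 7 4 2 9)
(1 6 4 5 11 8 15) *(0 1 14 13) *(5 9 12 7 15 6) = (0 1 5 11 8 6 4 9 12 7 15 14 13) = [1, 5, 2, 3, 9, 11, 4, 15, 6, 12, 10, 8, 7, 0, 13, 14]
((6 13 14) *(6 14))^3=((14)(6 13))^3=(14)(6 13)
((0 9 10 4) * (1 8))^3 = ((0 9 10 4)(1 8))^3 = (0 4 10 9)(1 8)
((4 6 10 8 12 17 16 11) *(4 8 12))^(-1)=(4 8 11 16 17 12 10 6)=((4 6 10 12 17 16 11 8))^(-1)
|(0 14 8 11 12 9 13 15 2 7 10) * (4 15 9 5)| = |(0 14 8 11 12 5 4 15 2 7 10)(9 13)| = 22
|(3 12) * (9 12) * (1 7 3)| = |(1 7 3 9 12)| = 5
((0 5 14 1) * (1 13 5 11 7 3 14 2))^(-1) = (0 1 2 5 13 14 3 7 11)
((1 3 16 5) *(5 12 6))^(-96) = ((1 3 16 12 6 5))^(-96) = (16)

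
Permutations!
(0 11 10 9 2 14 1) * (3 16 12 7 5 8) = (0 11 10 9 2 14 1)(3 16 12 7 5 8) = [11, 0, 14, 16, 4, 8, 6, 5, 3, 2, 9, 10, 7, 13, 1, 15, 12]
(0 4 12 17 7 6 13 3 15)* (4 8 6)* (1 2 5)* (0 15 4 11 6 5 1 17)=(0 8 5 17 7 11 6 13 3 4 12)(1 2)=[8, 2, 1, 4, 12, 17, 13, 11, 5, 9, 10, 6, 0, 3, 14, 15, 16, 7]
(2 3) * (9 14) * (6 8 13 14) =(2 3)(6 8 13 14 9) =[0, 1, 3, 2, 4, 5, 8, 7, 13, 6, 10, 11, 12, 14, 9]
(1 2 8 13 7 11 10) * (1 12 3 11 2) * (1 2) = (1 2 8 13 7)(3 11 10 12) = [0, 2, 8, 11, 4, 5, 6, 1, 13, 9, 12, 10, 3, 7]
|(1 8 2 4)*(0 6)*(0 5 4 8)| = 10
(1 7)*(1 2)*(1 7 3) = (1 3)(2 7) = [0, 3, 7, 1, 4, 5, 6, 2]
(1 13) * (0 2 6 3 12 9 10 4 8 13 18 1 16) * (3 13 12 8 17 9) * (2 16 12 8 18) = (0 16)(1 2 6 13 12 3 18)(4 17 9 10) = [16, 2, 6, 18, 17, 5, 13, 7, 8, 10, 4, 11, 3, 12, 14, 15, 0, 9, 1]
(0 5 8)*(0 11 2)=(0 5 8 11 2)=[5, 1, 0, 3, 4, 8, 6, 7, 11, 9, 10, 2]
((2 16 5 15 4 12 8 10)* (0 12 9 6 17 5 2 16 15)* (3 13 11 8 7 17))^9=(0 5 17 7 12)(2 10 11 3 9 15 16 8 13 6 4)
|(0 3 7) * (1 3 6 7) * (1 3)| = 3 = |(0 6 7)|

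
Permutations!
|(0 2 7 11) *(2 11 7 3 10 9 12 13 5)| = |(0 11)(2 3 10 9 12 13 5)| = 14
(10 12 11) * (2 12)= (2 12 11 10)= [0, 1, 12, 3, 4, 5, 6, 7, 8, 9, 2, 10, 11]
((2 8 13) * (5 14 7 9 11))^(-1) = ((2 8 13)(5 14 7 9 11))^(-1) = (2 13 8)(5 11 9 7 14)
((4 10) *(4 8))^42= ((4 10 8))^42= (10)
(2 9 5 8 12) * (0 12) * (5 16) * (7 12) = (0 7 12 2 9 16 5 8) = [7, 1, 9, 3, 4, 8, 6, 12, 0, 16, 10, 11, 2, 13, 14, 15, 5]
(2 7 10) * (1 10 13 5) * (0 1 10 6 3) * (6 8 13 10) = [1, 8, 7, 0, 4, 6, 3, 10, 13, 9, 2, 11, 12, 5] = (0 1 8 13 5 6 3)(2 7 10)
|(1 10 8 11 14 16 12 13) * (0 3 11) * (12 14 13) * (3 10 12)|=30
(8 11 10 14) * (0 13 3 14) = [13, 1, 2, 14, 4, 5, 6, 7, 11, 9, 0, 10, 12, 3, 8] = (0 13 3 14 8 11 10)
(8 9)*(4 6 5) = (4 6 5)(8 9) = [0, 1, 2, 3, 6, 4, 5, 7, 9, 8]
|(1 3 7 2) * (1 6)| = 5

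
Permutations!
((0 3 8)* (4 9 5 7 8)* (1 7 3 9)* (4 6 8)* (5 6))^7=((0 9 6 8)(1 7 4)(3 5))^7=(0 8 6 9)(1 7 4)(3 5)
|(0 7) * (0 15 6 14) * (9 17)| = 10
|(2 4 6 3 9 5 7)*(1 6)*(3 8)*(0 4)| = 10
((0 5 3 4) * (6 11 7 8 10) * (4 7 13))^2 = (0 3 8 6 13)(4 5 7 10 11)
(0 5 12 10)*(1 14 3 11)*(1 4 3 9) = (0 5 12 10)(1 14 9)(3 11 4) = [5, 14, 2, 11, 3, 12, 6, 7, 8, 1, 0, 4, 10, 13, 9]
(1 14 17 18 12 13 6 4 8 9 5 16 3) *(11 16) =(1 14 17 18 12 13 6 4 8 9 5 11 16 3) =[0, 14, 2, 1, 8, 11, 4, 7, 9, 5, 10, 16, 13, 6, 17, 15, 3, 18, 12]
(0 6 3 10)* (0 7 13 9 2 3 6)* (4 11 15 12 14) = (2 3 10 7 13 9)(4 11 15 12 14) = [0, 1, 3, 10, 11, 5, 6, 13, 8, 2, 7, 15, 14, 9, 4, 12]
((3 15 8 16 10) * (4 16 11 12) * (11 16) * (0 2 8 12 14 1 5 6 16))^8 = ((0 2 8)(1 5 6 16 10 3 15 12 4 11 14))^8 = (0 8 2)(1 4 3 6 14 12 10 5 11 15 16)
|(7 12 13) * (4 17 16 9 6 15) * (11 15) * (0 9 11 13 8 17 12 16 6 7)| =12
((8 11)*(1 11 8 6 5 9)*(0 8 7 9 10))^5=(0 11 8 6 7 5 9 10 1)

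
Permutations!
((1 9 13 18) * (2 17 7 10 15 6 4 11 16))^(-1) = (1 18 13 9)(2 16 11 4 6 15 10 7 17)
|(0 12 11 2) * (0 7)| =5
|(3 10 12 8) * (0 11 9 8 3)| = 12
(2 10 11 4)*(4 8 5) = (2 10 11 8 5 4) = [0, 1, 10, 3, 2, 4, 6, 7, 5, 9, 11, 8]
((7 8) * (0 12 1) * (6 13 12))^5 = (13)(7 8)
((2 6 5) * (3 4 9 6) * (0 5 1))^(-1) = ((0 5 2 3 4 9 6 1))^(-1) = (0 1 6 9 4 3 2 5)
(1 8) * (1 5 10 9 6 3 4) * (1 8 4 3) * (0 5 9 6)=(0 5 10 6 1 4 8 9)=[5, 4, 2, 3, 8, 10, 1, 7, 9, 0, 6]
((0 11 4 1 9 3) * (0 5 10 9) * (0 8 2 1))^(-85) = (0 4 11)(1 2 8)(3 9 10 5)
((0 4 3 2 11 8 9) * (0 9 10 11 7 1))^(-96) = ((0 4 3 2 7 1)(8 10 11))^(-96) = (11)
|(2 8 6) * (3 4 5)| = 3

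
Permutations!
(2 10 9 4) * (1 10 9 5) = (1 10 5)(2 9 4) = [0, 10, 9, 3, 2, 1, 6, 7, 8, 4, 5]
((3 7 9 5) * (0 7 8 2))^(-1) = (0 2 8 3 5 9 7)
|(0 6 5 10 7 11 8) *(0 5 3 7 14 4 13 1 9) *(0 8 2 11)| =8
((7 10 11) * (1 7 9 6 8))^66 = (1 11 8 10 6 7 9)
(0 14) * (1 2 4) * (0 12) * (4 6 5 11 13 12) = [14, 2, 6, 3, 1, 11, 5, 7, 8, 9, 10, 13, 0, 12, 4] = (0 14 4 1 2 6 5 11 13 12)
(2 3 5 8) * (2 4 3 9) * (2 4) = [0, 1, 9, 5, 3, 8, 6, 7, 2, 4] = (2 9 4 3 5 8)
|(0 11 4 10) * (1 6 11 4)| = 3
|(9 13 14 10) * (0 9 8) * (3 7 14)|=8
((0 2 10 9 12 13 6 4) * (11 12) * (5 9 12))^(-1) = ((0 2 10 12 13 6 4)(5 9 11))^(-1) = (0 4 6 13 12 10 2)(5 11 9)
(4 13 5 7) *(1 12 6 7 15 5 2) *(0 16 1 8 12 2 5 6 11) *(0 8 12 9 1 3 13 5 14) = (0 16 3 13 14)(1 2 12 11 8 9)(4 5 15 6 7) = [16, 2, 12, 13, 5, 15, 7, 4, 9, 1, 10, 8, 11, 14, 0, 6, 3]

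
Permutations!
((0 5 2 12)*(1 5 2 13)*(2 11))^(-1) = (0 12 2 11)(1 13 5)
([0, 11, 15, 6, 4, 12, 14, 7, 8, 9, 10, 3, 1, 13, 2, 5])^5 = [0, 2, 11, 5, 4, 6, 12, 7, 8, 9, 10, 15, 14, 13, 1, 3]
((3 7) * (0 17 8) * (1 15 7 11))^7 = (0 17 8)(1 7 11 15 3)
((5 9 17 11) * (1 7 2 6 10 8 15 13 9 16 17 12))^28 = ((1 7 2 6 10 8 15 13 9 12)(5 16 17 11))^28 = (17)(1 9 15 10 2)(6 7 12 13 8)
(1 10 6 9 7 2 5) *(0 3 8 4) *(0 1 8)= (0 3)(1 10 6 9 7 2 5 8 4)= [3, 10, 5, 0, 1, 8, 9, 2, 4, 7, 6]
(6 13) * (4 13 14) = (4 13 6 14) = [0, 1, 2, 3, 13, 5, 14, 7, 8, 9, 10, 11, 12, 6, 4]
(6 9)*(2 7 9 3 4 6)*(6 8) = [0, 1, 7, 4, 8, 5, 3, 9, 6, 2] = (2 7 9)(3 4 8 6)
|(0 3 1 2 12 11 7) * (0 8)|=|(0 3 1 2 12 11 7 8)|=8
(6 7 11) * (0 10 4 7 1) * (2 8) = [10, 0, 8, 3, 7, 5, 1, 11, 2, 9, 4, 6] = (0 10 4 7 11 6 1)(2 8)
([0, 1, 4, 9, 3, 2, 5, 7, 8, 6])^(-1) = (2 5 6 9 3 4)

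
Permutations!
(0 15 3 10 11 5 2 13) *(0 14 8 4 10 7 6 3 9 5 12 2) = (0 15 9 5)(2 13 14 8 4 10 11 12)(3 7 6) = [15, 1, 13, 7, 10, 0, 3, 6, 4, 5, 11, 12, 2, 14, 8, 9]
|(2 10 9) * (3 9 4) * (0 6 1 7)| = 20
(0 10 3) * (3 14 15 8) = (0 10 14 15 8 3) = [10, 1, 2, 0, 4, 5, 6, 7, 3, 9, 14, 11, 12, 13, 15, 8]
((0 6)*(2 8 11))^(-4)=((0 6)(2 8 11))^(-4)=(2 11 8)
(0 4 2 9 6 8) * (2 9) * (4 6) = (0 6 8)(4 9) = [6, 1, 2, 3, 9, 5, 8, 7, 0, 4]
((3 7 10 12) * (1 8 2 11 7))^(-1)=((1 8 2 11 7 10 12 3))^(-1)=(1 3 12 10 7 11 2 8)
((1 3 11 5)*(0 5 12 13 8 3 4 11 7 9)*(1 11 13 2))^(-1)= ((0 5 11 12 2 1 4 13 8 3 7 9))^(-1)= (0 9 7 3 8 13 4 1 2 12 11 5)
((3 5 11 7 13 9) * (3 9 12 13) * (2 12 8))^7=(2 8 13 12)(3 7 11 5)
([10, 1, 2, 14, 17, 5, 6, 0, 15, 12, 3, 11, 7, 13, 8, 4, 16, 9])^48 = [8, 1, 2, 4, 7, 5, 6, 14, 9, 10, 15, 11, 3, 13, 17, 12, 16, 0]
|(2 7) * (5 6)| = 2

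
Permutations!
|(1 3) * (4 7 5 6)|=|(1 3)(4 7 5 6)|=4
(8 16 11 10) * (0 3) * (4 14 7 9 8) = (0 3)(4 14 7 9 8 16 11 10) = [3, 1, 2, 0, 14, 5, 6, 9, 16, 8, 4, 10, 12, 13, 7, 15, 11]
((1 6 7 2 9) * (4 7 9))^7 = (1 6 9)(2 4 7)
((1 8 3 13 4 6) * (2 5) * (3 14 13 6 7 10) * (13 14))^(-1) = (14)(1 6 3 10 7 4 13 8)(2 5) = ((14)(1 8 13 4 7 10 3 6)(2 5))^(-1)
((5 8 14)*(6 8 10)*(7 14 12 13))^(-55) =((5 10 6 8 12 13 7 14))^(-55) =(5 10 6 8 12 13 7 14)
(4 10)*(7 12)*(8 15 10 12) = (4 12 7 8 15 10) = [0, 1, 2, 3, 12, 5, 6, 8, 15, 9, 4, 11, 7, 13, 14, 10]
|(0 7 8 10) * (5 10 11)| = |(0 7 8 11 5 10)| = 6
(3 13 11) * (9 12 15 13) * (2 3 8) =(2 3 9 12 15 13 11 8) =[0, 1, 3, 9, 4, 5, 6, 7, 2, 12, 10, 8, 15, 11, 14, 13]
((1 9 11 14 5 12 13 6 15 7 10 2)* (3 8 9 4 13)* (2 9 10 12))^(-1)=((1 4 13 6 15 7 12 3 8 10 9 11 14 5 2))^(-1)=(1 2 5 14 11 9 10 8 3 12 7 15 6 13 4)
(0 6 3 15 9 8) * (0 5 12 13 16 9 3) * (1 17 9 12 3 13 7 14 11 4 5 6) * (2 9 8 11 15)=(0 1 17 8 6)(2 9 11 4 5 3)(7 14 15 13 16 12)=[1, 17, 9, 2, 5, 3, 0, 14, 6, 11, 10, 4, 7, 16, 15, 13, 12, 8]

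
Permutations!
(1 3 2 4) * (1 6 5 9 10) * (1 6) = (1 3 2 4)(5 9 10 6) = [0, 3, 4, 2, 1, 9, 5, 7, 8, 10, 6]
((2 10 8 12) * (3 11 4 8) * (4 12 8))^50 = ((2 10 3 11 12))^50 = (12)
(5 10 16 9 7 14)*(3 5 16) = (3 5 10)(7 14 16 9) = [0, 1, 2, 5, 4, 10, 6, 14, 8, 7, 3, 11, 12, 13, 16, 15, 9]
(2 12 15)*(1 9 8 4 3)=(1 9 8 4 3)(2 12 15)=[0, 9, 12, 1, 3, 5, 6, 7, 4, 8, 10, 11, 15, 13, 14, 2]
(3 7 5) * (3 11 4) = [0, 1, 2, 7, 3, 11, 6, 5, 8, 9, 10, 4] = (3 7 5 11 4)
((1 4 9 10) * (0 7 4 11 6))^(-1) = ((0 7 4 9 10 1 11 6))^(-1) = (0 6 11 1 10 9 4 7)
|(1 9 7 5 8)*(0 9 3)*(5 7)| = 6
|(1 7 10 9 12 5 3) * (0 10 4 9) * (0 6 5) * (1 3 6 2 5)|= |(0 10 2 5 6 1 7 4 9 12)|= 10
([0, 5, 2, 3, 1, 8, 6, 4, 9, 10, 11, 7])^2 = (1 8 10 7)(4 5 9 11)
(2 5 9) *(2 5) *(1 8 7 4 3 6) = (1 8 7 4 3 6)(5 9) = [0, 8, 2, 6, 3, 9, 1, 4, 7, 5]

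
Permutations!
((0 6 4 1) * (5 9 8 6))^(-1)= (0 1 4 6 8 9 5)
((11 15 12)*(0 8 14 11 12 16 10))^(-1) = ((0 8 14 11 15 16 10))^(-1) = (0 10 16 15 11 14 8)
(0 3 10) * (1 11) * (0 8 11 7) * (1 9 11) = (0 3 10 8 1 7)(9 11) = [3, 7, 2, 10, 4, 5, 6, 0, 1, 11, 8, 9]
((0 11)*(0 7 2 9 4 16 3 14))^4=(0 9 14 2 3 7 16 11 4)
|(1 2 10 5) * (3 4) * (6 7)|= 4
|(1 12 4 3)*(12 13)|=5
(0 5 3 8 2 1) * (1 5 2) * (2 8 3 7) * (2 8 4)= (0 4 2 5 7 8 1)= [4, 0, 5, 3, 2, 7, 6, 8, 1]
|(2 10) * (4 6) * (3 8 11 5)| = 4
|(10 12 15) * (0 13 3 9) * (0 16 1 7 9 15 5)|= 28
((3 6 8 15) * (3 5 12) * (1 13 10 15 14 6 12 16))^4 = (1 5 10)(6 8 14)(13 16 15)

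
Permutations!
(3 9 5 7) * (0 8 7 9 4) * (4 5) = (0 8 7 3 5 9 4) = [8, 1, 2, 5, 0, 9, 6, 3, 7, 4]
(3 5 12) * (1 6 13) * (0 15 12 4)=(0 15 12 3 5 4)(1 6 13)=[15, 6, 2, 5, 0, 4, 13, 7, 8, 9, 10, 11, 3, 1, 14, 12]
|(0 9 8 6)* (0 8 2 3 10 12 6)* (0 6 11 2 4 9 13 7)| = |(0 13 7)(2 3 10 12 11)(4 9)(6 8)| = 30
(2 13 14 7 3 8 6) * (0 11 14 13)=(0 11 14 7 3 8 6 2)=[11, 1, 0, 8, 4, 5, 2, 3, 6, 9, 10, 14, 12, 13, 7]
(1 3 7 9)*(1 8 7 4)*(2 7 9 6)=(1 3 4)(2 7 6)(8 9)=[0, 3, 7, 4, 1, 5, 2, 6, 9, 8]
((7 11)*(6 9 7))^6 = (6 7)(9 11)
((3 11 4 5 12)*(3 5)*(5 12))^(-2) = ((12)(3 11 4))^(-2) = (12)(3 11 4)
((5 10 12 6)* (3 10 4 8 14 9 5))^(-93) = ((3 10 12 6)(4 8 14 9 5))^(-93) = (3 6 12 10)(4 14 5 8 9)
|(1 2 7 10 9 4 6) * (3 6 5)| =9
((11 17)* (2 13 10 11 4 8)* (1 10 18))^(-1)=((1 10 11 17 4 8 2 13 18))^(-1)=(1 18 13 2 8 4 17 11 10)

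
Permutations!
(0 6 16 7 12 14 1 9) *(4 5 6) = (0 4 5 6 16 7 12 14 1 9) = [4, 9, 2, 3, 5, 6, 16, 12, 8, 0, 10, 11, 14, 13, 1, 15, 7]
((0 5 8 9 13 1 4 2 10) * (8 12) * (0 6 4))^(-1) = ((0 5 12 8 9 13 1)(2 10 6 4))^(-1) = (0 1 13 9 8 12 5)(2 4 6 10)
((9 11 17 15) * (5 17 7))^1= (5 17 15 9 11 7)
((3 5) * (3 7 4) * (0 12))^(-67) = ((0 12)(3 5 7 4))^(-67) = (0 12)(3 5 7 4)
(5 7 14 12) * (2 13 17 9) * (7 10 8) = (2 13 17 9)(5 10 8 7 14 12) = [0, 1, 13, 3, 4, 10, 6, 14, 7, 2, 8, 11, 5, 17, 12, 15, 16, 9]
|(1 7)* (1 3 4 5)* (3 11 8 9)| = |(1 7 11 8 9 3 4 5)| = 8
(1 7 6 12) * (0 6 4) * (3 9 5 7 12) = (0 6 3 9 5 7 4)(1 12) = [6, 12, 2, 9, 0, 7, 3, 4, 8, 5, 10, 11, 1]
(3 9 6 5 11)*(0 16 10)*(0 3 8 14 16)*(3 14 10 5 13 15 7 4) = (3 9 6 13 15 7 4)(5 11 8 10 14 16) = [0, 1, 2, 9, 3, 11, 13, 4, 10, 6, 14, 8, 12, 15, 16, 7, 5]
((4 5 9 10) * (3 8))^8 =(10) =((3 8)(4 5 9 10))^8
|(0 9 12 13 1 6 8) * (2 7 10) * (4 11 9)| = 9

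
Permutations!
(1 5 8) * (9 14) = (1 5 8)(9 14) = [0, 5, 2, 3, 4, 8, 6, 7, 1, 14, 10, 11, 12, 13, 9]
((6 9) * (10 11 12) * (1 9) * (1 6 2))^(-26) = (1 9 2)(10 11 12)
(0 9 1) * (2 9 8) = (0 8 2 9 1) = [8, 0, 9, 3, 4, 5, 6, 7, 2, 1]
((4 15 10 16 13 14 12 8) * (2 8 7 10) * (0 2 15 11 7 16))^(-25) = (0 4 10 8 7 2 11)(12 14 13 16) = ((0 2 8 4 11 7 10)(12 16 13 14))^(-25)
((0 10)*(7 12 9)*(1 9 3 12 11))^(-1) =((0 10)(1 9 7 11)(3 12))^(-1) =(0 10)(1 11 7 9)(3 12)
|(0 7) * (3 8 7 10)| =|(0 10 3 8 7)| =5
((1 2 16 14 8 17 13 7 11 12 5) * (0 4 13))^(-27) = ((0 4 13 7 11 12 5 1 2 16 14 8 17))^(-27) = (0 17 8 14 16 2 1 5 12 11 7 13 4)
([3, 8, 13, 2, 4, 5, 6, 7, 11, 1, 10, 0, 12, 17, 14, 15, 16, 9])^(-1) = [11, 9, 3, 0, 4, 5, 6, 7, 1, 17, 10, 8, 12, 2, 14, 15, 16, 13]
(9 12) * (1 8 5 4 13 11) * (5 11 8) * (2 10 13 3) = [0, 5, 10, 2, 3, 4, 6, 7, 11, 12, 13, 1, 9, 8] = (1 5 4 3 2 10 13 8 11)(9 12)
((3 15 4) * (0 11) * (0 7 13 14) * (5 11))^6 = (15)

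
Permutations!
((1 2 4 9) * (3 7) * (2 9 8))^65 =(1 9)(2 8 4)(3 7)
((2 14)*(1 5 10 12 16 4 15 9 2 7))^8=(1 2 4 10 7 9 16 5 14 15 12)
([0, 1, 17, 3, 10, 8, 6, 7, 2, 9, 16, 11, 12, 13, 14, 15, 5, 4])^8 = [0, 1, 17, 3, 10, 8, 6, 7, 2, 9, 16, 11, 12, 13, 14, 15, 5, 4]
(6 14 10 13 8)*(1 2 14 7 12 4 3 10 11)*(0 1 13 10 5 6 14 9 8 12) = (0 1 2 9 8 14 11 13 12 4 3 5 6 7) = [1, 2, 9, 5, 3, 6, 7, 0, 14, 8, 10, 13, 4, 12, 11]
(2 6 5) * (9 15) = (2 6 5)(9 15) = [0, 1, 6, 3, 4, 2, 5, 7, 8, 15, 10, 11, 12, 13, 14, 9]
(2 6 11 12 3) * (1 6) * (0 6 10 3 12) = (12)(0 6 11)(1 10 3 2) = [6, 10, 1, 2, 4, 5, 11, 7, 8, 9, 3, 0, 12]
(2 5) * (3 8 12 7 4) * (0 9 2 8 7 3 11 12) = (0 9 2 5 8)(3 7 4 11 12) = [9, 1, 5, 7, 11, 8, 6, 4, 0, 2, 10, 12, 3]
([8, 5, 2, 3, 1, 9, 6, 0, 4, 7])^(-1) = [7, 4, 2, 3, 8, 1, 6, 9, 0, 5]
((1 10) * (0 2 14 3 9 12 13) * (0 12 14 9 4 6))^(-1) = (0 6 4 3 14 9 2)(1 10)(12 13)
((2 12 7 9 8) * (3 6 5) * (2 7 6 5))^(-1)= (2 6 12)(3 5)(7 8 9)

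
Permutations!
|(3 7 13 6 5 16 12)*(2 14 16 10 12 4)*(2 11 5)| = |(2 14 16 4 11 5 10 12 3 7 13 6)| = 12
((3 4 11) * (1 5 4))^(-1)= (1 3 11 4 5)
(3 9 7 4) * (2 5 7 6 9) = (2 5 7 4 3)(6 9) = [0, 1, 5, 2, 3, 7, 9, 4, 8, 6]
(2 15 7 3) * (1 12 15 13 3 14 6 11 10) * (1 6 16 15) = (1 12)(2 13 3)(6 11 10)(7 14 16 15) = [0, 12, 13, 2, 4, 5, 11, 14, 8, 9, 6, 10, 1, 3, 16, 7, 15]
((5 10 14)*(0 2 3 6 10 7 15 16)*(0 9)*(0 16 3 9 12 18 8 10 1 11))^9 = (0 5 9 15 12 6 8 11 14 2 7 16 3 18 1 10)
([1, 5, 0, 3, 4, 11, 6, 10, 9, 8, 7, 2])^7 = [5, 11, 1, 3, 4, 2, 6, 10, 9, 8, 7, 0]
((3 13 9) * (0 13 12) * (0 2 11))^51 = ((0 13 9 3 12 2 11))^51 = (0 9 12 11 13 3 2)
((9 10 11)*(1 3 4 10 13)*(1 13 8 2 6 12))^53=((13)(1 3 4 10 11 9 8 2 6 12))^53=(13)(1 10 8 12 4 9 6 3 11 2)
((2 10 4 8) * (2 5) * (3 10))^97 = ((2 3 10 4 8 5))^97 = (2 3 10 4 8 5)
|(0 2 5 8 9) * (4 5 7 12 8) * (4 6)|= 6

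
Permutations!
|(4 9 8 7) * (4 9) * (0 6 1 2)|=12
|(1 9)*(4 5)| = 2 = |(1 9)(4 5)|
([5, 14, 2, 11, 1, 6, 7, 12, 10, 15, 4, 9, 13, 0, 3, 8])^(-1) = (0 13 12 7 6 5)(1 4 10 8 15 9 11 3 14)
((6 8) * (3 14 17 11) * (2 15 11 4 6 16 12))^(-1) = ((2 15 11 3 14 17 4 6 8 16 12))^(-1) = (2 12 16 8 6 4 17 14 3 11 15)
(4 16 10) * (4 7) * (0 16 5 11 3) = [16, 1, 2, 0, 5, 11, 6, 4, 8, 9, 7, 3, 12, 13, 14, 15, 10] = (0 16 10 7 4 5 11 3)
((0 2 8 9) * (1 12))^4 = (12)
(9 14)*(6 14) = (6 14 9) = [0, 1, 2, 3, 4, 5, 14, 7, 8, 6, 10, 11, 12, 13, 9]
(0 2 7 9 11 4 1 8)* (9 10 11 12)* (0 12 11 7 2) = (1 8 12 9 11 4)(7 10) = [0, 8, 2, 3, 1, 5, 6, 10, 12, 11, 7, 4, 9]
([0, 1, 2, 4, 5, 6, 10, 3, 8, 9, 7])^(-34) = (3 5 10)(4 6 7)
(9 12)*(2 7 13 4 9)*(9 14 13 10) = (2 7 10 9 12)(4 14 13) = [0, 1, 7, 3, 14, 5, 6, 10, 8, 12, 9, 11, 2, 4, 13]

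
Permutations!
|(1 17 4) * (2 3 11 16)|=12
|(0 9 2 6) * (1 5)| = 4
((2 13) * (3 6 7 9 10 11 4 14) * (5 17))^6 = ((2 13)(3 6 7 9 10 11 4 14)(5 17))^6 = (17)(3 4 10 7)(6 14 11 9)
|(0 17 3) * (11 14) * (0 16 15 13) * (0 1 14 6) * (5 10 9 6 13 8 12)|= 44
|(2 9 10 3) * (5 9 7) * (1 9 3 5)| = 7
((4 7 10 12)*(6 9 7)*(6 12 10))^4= (12)(6 9 7)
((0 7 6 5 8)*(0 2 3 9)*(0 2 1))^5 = (0 1 8 5 6 7)(2 9 3)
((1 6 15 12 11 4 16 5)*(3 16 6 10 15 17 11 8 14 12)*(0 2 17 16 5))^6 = (0 16 6 4 11 17 2)(1 10 15 3 5)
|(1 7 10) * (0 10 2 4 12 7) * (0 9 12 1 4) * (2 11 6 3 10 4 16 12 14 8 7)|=|(0 4 1 9 14 8 7 11 6 3 10 16 12 2)|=14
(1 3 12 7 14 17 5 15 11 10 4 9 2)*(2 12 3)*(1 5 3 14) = (1 2 5 15 11 10 4 9 12 7)(3 14 17) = [0, 2, 5, 14, 9, 15, 6, 1, 8, 12, 4, 10, 7, 13, 17, 11, 16, 3]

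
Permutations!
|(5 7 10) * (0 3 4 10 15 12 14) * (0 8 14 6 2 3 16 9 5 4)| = 10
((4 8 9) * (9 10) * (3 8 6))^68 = ((3 8 10 9 4 6))^68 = (3 10 4)(6 8 9)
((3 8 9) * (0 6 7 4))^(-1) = (0 4 7 6)(3 9 8)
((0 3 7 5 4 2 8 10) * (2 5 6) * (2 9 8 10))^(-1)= ((0 3 7 6 9 8 2 10)(4 5))^(-1)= (0 10 2 8 9 6 7 3)(4 5)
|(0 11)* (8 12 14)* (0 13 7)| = |(0 11 13 7)(8 12 14)| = 12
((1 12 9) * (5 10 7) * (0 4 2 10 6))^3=((0 4 2 10 7 5 6)(1 12 9))^3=(12)(0 10 6 2 5 4 7)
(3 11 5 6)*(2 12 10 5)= (2 12 10 5 6 3 11)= [0, 1, 12, 11, 4, 6, 3, 7, 8, 9, 5, 2, 10]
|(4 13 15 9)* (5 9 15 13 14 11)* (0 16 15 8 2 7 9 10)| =|(0 16 15 8 2 7 9 4 14 11 5 10)| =12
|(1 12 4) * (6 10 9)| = 3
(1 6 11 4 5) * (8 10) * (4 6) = [0, 4, 2, 3, 5, 1, 11, 7, 10, 9, 8, 6] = (1 4 5)(6 11)(8 10)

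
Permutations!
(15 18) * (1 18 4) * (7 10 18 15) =[0, 15, 2, 3, 1, 5, 6, 10, 8, 9, 18, 11, 12, 13, 14, 4, 16, 17, 7] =(1 15 4)(7 10 18)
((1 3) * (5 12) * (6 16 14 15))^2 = ((1 3)(5 12)(6 16 14 15))^2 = (6 14)(15 16)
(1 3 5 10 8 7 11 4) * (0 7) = (0 7 11 4 1 3 5 10 8) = [7, 3, 2, 5, 1, 10, 6, 11, 0, 9, 8, 4]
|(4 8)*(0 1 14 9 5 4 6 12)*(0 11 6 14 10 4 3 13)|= |(0 1 10 4 8 14 9 5 3 13)(6 12 11)|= 30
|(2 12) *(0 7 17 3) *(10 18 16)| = |(0 7 17 3)(2 12)(10 18 16)| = 12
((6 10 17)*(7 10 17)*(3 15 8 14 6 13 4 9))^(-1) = (3 9 4 13 17 6 14 8 15)(7 10)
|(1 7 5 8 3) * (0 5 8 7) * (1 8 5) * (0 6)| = |(0 1 6)(3 8)(5 7)| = 6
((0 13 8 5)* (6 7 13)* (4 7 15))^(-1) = (0 5 8 13 7 4 15 6)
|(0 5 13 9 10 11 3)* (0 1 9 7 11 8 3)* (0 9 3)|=|(0 5 13 7 11 9 10 8)(1 3)|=8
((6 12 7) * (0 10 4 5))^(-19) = ((0 10 4 5)(6 12 7))^(-19) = (0 10 4 5)(6 7 12)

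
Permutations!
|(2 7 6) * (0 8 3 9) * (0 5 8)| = 12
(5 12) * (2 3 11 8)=[0, 1, 3, 11, 4, 12, 6, 7, 2, 9, 10, 8, 5]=(2 3 11 8)(5 12)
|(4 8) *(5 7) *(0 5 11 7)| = 2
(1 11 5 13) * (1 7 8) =(1 11 5 13 7 8) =[0, 11, 2, 3, 4, 13, 6, 8, 1, 9, 10, 5, 12, 7]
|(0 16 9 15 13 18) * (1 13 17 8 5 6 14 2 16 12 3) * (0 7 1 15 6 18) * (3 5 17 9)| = 14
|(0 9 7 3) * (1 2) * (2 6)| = 12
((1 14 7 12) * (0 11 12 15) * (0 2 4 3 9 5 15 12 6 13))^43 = (0 13 6 11)(1 12 7 14)(2 4 3 9 5 15)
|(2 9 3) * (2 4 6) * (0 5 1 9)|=|(0 5 1 9 3 4 6 2)|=8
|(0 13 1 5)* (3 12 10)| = 12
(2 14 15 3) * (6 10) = (2 14 15 3)(6 10) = [0, 1, 14, 2, 4, 5, 10, 7, 8, 9, 6, 11, 12, 13, 15, 3]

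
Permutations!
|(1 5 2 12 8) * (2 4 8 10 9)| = |(1 5 4 8)(2 12 10 9)| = 4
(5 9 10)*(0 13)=[13, 1, 2, 3, 4, 9, 6, 7, 8, 10, 5, 11, 12, 0]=(0 13)(5 9 10)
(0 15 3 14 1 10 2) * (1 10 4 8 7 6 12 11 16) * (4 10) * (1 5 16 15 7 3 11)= (0 7 6 12 1 10 2)(3 14 4 8)(5 16)(11 15)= [7, 10, 0, 14, 8, 16, 12, 6, 3, 9, 2, 15, 1, 13, 4, 11, 5]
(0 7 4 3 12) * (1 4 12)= (0 7 12)(1 4 3)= [7, 4, 2, 1, 3, 5, 6, 12, 8, 9, 10, 11, 0]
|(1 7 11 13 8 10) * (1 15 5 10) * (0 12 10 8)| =|(0 12 10 15 5 8 1 7 11 13)| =10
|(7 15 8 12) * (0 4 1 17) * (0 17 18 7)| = |(0 4 1 18 7 15 8 12)| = 8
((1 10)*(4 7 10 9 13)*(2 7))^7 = ((1 9 13 4 2 7 10))^7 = (13)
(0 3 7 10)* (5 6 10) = (0 3 7 5 6 10) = [3, 1, 2, 7, 4, 6, 10, 5, 8, 9, 0]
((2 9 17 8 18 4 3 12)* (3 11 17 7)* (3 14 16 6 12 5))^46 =(2 16 9 6 7 12 14)(4 11 17 8 18)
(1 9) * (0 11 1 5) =(0 11 1 9 5) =[11, 9, 2, 3, 4, 0, 6, 7, 8, 5, 10, 1]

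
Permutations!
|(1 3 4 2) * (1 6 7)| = 6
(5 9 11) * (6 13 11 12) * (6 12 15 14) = (5 9 15 14 6 13 11) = [0, 1, 2, 3, 4, 9, 13, 7, 8, 15, 10, 5, 12, 11, 6, 14]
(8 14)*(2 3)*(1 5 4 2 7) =(1 5 4 2 3 7)(8 14) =[0, 5, 3, 7, 2, 4, 6, 1, 14, 9, 10, 11, 12, 13, 8]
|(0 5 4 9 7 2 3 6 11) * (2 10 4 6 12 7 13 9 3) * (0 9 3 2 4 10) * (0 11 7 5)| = |(2 4)(3 12 5 6 7 11 9 13)| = 8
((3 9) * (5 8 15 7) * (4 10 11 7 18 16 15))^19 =((3 9)(4 10 11 7 5 8)(15 18 16))^19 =(3 9)(4 10 11 7 5 8)(15 18 16)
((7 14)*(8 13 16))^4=((7 14)(8 13 16))^4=(8 13 16)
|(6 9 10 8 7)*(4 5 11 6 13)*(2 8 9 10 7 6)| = 10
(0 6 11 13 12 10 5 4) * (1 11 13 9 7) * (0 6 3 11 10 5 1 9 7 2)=(0 3 11 7 9 2)(1 10)(4 6 13 12 5)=[3, 10, 0, 11, 6, 4, 13, 9, 8, 2, 1, 7, 5, 12]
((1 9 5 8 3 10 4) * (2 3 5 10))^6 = (1 10)(4 9) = ((1 9 10 4)(2 3)(5 8))^6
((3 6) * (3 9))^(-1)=((3 6 9))^(-1)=(3 9 6)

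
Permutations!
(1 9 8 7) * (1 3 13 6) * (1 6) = (1 9 8 7 3 13) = [0, 9, 2, 13, 4, 5, 6, 3, 7, 8, 10, 11, 12, 1]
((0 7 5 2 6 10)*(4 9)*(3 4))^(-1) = ((0 7 5 2 6 10)(3 4 9))^(-1) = (0 10 6 2 5 7)(3 9 4)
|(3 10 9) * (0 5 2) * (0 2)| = 6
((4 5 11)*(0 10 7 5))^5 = (0 4 11 5 7 10)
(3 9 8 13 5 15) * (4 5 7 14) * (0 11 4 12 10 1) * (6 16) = [11, 0, 2, 9, 5, 15, 16, 14, 13, 8, 1, 4, 10, 7, 12, 3, 6] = (0 11 4 5 15 3 9 8 13 7 14 12 10 1)(6 16)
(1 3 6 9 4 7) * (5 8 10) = (1 3 6 9 4 7)(5 8 10) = [0, 3, 2, 6, 7, 8, 9, 1, 10, 4, 5]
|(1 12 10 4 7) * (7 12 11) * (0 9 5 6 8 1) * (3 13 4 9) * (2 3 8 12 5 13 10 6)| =|(0 8 1 11 7)(2 3 10 9 13 4 5)(6 12)| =70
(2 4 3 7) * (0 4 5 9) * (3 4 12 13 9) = (0 12 13 9)(2 5 3 7) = [12, 1, 5, 7, 4, 3, 6, 2, 8, 0, 10, 11, 13, 9]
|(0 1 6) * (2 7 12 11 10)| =15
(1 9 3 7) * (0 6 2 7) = (0 6 2 7 1 9 3) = [6, 9, 7, 0, 4, 5, 2, 1, 8, 3]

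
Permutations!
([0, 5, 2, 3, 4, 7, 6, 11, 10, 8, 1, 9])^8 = (1 5 7 11 9 8 10)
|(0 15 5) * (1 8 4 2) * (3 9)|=12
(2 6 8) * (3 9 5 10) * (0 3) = (0 3 9 5 10)(2 6 8) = [3, 1, 6, 9, 4, 10, 8, 7, 2, 5, 0]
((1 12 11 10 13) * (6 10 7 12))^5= ((1 6 10 13)(7 12 11))^5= (1 6 10 13)(7 11 12)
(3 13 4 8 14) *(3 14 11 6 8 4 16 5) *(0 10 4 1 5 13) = (0 10 4 1 5 3)(6 8 11)(13 16) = [10, 5, 2, 0, 1, 3, 8, 7, 11, 9, 4, 6, 12, 16, 14, 15, 13]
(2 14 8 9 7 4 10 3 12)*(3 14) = [0, 1, 3, 12, 10, 5, 6, 4, 9, 7, 14, 11, 2, 13, 8] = (2 3 12)(4 10 14 8 9 7)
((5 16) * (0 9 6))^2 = ((0 9 6)(5 16))^2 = (16)(0 6 9)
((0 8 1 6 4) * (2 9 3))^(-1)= ((0 8 1 6 4)(2 9 3))^(-1)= (0 4 6 1 8)(2 3 9)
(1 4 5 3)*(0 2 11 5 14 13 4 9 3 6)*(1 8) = [2, 9, 11, 8, 14, 6, 0, 7, 1, 3, 10, 5, 12, 4, 13] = (0 2 11 5 6)(1 9 3 8)(4 14 13)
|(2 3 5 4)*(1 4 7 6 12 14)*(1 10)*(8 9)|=|(1 4 2 3 5 7 6 12 14 10)(8 9)|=10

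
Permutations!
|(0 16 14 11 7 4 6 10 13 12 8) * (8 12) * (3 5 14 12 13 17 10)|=|(0 16 12 13 8)(3 5 14 11 7 4 6)(10 17)|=70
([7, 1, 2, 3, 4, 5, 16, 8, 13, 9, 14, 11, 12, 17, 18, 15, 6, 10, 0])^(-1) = [18, 1, 2, 3, 4, 5, 16, 0, 7, 9, 17, 11, 12, 8, 10, 15, 6, 13, 14]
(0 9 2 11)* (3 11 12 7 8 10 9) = [3, 1, 12, 11, 4, 5, 6, 8, 10, 2, 9, 0, 7] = (0 3 11)(2 12 7 8 10 9)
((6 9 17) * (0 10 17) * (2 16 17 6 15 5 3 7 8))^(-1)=((0 10 6 9)(2 16 17 15 5 3 7 8))^(-1)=(0 9 6 10)(2 8 7 3 5 15 17 16)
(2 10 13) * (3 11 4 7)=(2 10 13)(3 11 4 7)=[0, 1, 10, 11, 7, 5, 6, 3, 8, 9, 13, 4, 12, 2]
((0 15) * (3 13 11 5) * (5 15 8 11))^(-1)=((0 8 11 15)(3 13 5))^(-1)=(0 15 11 8)(3 5 13)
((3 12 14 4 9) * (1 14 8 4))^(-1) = (1 14)(3 9 4 8 12)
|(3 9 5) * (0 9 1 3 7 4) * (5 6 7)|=|(0 9 6 7 4)(1 3)|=10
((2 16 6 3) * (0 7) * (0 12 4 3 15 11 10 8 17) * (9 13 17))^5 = (0 2 10)(3 11 17)(4 15 13)(6 9 12)(7 16 8)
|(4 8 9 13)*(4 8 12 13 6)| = 6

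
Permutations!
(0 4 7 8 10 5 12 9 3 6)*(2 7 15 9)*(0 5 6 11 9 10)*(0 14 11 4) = (2 7 8 14 11 9 3 4 15 10 6 5 12) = [0, 1, 7, 4, 15, 12, 5, 8, 14, 3, 6, 9, 2, 13, 11, 10]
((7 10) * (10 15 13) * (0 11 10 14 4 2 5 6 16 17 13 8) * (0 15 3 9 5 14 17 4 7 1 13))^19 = (0 11 10 1 13 17)(2 14 7 3 9 5 6 16 4)(8 15)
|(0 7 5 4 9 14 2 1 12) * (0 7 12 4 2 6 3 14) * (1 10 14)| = |(0 12 7 5 2 10 14 6 3 1 4 9)| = 12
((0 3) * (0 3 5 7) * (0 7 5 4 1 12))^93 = (0 4 1 12) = ((0 4 1 12))^93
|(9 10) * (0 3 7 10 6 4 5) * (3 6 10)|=4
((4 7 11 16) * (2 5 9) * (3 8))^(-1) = (2 9 5)(3 8)(4 16 11 7)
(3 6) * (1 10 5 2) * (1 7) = (1 10 5 2 7)(3 6) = [0, 10, 7, 6, 4, 2, 3, 1, 8, 9, 5]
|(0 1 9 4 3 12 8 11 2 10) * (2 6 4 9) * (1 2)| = |(0 2 10)(3 12 8 11 6 4)| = 6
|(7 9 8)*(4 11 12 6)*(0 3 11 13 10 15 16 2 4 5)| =6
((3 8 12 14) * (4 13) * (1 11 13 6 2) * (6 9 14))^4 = ((1 11 13 4 9 14 3 8 12 6 2))^4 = (1 9 12 11 14 6 13 3 2 4 8)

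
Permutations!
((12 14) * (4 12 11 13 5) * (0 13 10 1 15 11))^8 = (15)(0 5 12)(4 14 13)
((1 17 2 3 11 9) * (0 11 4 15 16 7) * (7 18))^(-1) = ((0 11 9 1 17 2 3 4 15 16 18 7))^(-1) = (0 7 18 16 15 4 3 2 17 1 9 11)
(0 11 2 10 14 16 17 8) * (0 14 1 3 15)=(0 11 2 10 1 3 15)(8 14 16 17)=[11, 3, 10, 15, 4, 5, 6, 7, 14, 9, 1, 2, 12, 13, 16, 0, 17, 8]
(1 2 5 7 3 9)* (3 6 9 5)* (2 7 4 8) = (1 7 6 9)(2 3 5 4 8) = [0, 7, 3, 5, 8, 4, 9, 6, 2, 1]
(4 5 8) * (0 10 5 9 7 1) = (0 10 5 8 4 9 7 1) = [10, 0, 2, 3, 9, 8, 6, 1, 4, 7, 5]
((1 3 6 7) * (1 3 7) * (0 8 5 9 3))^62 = (0 1 3 5)(6 9 8 7)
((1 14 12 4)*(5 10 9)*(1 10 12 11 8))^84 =((1 14 11 8)(4 10 9 5 12))^84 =(14)(4 12 5 9 10)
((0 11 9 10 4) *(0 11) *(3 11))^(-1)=(3 4 10 9 11)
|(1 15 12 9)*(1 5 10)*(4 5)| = |(1 15 12 9 4 5 10)| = 7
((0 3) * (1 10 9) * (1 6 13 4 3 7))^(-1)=(0 3 4 13 6 9 10 1 7)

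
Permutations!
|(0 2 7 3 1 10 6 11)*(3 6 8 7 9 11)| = 12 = |(0 2 9 11)(1 10 8 7 6 3)|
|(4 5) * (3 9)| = |(3 9)(4 5)| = 2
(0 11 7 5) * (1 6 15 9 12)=[11, 6, 2, 3, 4, 0, 15, 5, 8, 12, 10, 7, 1, 13, 14, 9]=(0 11 7 5)(1 6 15 9 12)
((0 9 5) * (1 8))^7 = (0 9 5)(1 8)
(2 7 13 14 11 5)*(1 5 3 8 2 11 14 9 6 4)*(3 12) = (14)(1 5 11 12 3 8 2 7 13 9 6 4) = [0, 5, 7, 8, 1, 11, 4, 13, 2, 6, 10, 12, 3, 9, 14]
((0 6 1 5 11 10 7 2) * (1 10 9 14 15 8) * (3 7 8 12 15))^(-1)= ((0 6 10 8 1 5 11 9 14 3 7 2)(12 15))^(-1)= (0 2 7 3 14 9 11 5 1 8 10 6)(12 15)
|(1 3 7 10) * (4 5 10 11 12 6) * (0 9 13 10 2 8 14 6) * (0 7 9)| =|(1 3 9 13 10)(2 8 14 6 4 5)(7 11 12)| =30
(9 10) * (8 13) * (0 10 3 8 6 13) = (0 10 9 3 8)(6 13) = [10, 1, 2, 8, 4, 5, 13, 7, 0, 3, 9, 11, 12, 6]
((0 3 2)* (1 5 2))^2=(0 1 2 3 5)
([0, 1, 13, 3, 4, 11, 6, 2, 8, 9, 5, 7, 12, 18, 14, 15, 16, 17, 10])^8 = [0, 1, 13, 3, 4, 11, 6, 2, 8, 9, 5, 7, 12, 18, 14, 15, 16, 17, 10]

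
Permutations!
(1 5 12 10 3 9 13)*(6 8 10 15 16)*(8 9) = (1 5 12 15 16 6 9 13)(3 8 10) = [0, 5, 2, 8, 4, 12, 9, 7, 10, 13, 3, 11, 15, 1, 14, 16, 6]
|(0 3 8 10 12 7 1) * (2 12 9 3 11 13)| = 28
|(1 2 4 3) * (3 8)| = |(1 2 4 8 3)| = 5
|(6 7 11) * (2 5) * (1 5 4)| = |(1 5 2 4)(6 7 11)| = 12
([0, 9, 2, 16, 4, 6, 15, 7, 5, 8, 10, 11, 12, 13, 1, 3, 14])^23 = (1 15 9 3 8 16 5 14 6)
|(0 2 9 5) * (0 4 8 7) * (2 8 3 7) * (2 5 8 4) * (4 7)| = 4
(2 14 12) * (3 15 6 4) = [0, 1, 14, 15, 3, 5, 4, 7, 8, 9, 10, 11, 2, 13, 12, 6] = (2 14 12)(3 15 6 4)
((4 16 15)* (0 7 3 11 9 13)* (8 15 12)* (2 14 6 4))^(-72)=((0 7 3 11 9 13)(2 14 6 4 16 12 8 15))^(-72)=(16)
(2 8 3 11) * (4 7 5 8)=[0, 1, 4, 11, 7, 8, 6, 5, 3, 9, 10, 2]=(2 4 7 5 8 3 11)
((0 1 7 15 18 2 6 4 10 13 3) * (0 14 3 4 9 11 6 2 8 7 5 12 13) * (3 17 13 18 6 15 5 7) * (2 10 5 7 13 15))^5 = (0 12 17 2 4 3 9 1 18 15 10 5 14 11 13 8 6)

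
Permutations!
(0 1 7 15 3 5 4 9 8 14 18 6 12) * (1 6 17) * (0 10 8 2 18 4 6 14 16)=[14, 7, 18, 5, 9, 6, 12, 15, 16, 2, 8, 11, 10, 13, 4, 3, 0, 1, 17]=(0 14 4 9 2 18 17 1 7 15 3 5 6 12 10 8 16)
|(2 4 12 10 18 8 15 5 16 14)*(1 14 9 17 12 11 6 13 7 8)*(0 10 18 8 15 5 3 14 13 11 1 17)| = 24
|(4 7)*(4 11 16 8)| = |(4 7 11 16 8)| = 5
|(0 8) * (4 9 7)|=6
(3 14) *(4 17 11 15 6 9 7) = (3 14)(4 17 11 15 6 9 7) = [0, 1, 2, 14, 17, 5, 9, 4, 8, 7, 10, 15, 12, 13, 3, 6, 16, 11]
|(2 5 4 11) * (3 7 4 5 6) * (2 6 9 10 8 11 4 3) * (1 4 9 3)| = |(1 4 9 10 8 11 6 2 3 7)| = 10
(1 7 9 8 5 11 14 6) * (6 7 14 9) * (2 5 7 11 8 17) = [0, 14, 5, 3, 4, 8, 1, 6, 7, 17, 10, 9, 12, 13, 11, 15, 16, 2] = (1 14 11 9 17 2 5 8 7 6)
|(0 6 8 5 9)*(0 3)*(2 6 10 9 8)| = |(0 10 9 3)(2 6)(5 8)| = 4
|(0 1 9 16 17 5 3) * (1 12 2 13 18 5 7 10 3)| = 13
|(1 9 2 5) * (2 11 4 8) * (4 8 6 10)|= 6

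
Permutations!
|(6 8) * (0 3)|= |(0 3)(6 8)|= 2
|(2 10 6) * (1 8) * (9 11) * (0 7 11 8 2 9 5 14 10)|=11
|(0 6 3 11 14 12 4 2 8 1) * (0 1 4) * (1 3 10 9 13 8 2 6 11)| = 12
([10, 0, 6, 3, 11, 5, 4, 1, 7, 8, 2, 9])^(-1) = [1, 7, 10, 3, 6, 5, 2, 8, 9, 11, 0, 4]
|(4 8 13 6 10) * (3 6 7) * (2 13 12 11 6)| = 12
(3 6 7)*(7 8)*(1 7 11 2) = [0, 7, 1, 6, 4, 5, 8, 3, 11, 9, 10, 2] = (1 7 3 6 8 11 2)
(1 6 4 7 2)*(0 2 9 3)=[2, 6, 1, 0, 7, 5, 4, 9, 8, 3]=(0 2 1 6 4 7 9 3)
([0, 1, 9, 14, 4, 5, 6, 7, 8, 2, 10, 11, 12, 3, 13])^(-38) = [0, 1, 2, 14, 4, 5, 6, 7, 8, 9, 10, 11, 12, 3, 13]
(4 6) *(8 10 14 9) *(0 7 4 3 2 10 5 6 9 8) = (0 7 4 9)(2 10 14 8 5 6 3) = [7, 1, 10, 2, 9, 6, 3, 4, 5, 0, 14, 11, 12, 13, 8]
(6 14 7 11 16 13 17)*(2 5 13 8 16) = [0, 1, 5, 3, 4, 13, 14, 11, 16, 9, 10, 2, 12, 17, 7, 15, 8, 6] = (2 5 13 17 6 14 7 11)(8 16)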